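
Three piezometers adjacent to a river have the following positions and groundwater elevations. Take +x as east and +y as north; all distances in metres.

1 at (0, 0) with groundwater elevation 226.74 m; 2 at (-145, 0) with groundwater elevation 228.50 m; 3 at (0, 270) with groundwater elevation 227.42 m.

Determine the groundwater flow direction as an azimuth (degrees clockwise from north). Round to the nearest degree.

102°

∂h/∂x = (228.50 − 226.74) / (-145 − 0) = -0.01214
∂h/∂y = (227.42 − 226.74) / (270 − 0) = +0.002519
Flow direction (−∇h) has components (+0.01214 E, -0.002519 N).
Azimuth = atan2(E, N) = atan2(+0.01214, -0.002519) = 101.7° ≈ 102°.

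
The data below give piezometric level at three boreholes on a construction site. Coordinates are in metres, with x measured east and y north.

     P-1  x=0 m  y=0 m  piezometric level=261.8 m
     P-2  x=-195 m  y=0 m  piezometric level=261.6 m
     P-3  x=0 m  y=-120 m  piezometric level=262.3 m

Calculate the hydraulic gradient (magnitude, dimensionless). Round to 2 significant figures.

0.0043

∂h/∂x = (261.6 − 261.8) / (-195 − 0) = +0.001026
∂h/∂y = (262.3 − 261.8) / (-120 − 0) = -0.004167
|∇h| = √(0.001026² + -0.004167²) = 0.004291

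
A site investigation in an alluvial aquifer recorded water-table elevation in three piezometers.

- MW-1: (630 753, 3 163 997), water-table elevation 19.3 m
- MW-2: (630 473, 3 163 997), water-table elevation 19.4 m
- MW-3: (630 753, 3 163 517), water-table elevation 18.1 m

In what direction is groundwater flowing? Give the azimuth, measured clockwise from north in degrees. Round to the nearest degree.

∂h/∂x = (19.4 − 19.3) / (630473 − 630753) = -0.0003571
∂h/∂y = (18.1 − 19.3) / (3163517 − 3163997) = +0.002500
Flow direction (−∇h) has components (+0.0003571 E, -0.002500 N).
Azimuth = atan2(E, N) = atan2(+0.0003571, -0.002500) = 171.9° ≈ 172°.

172°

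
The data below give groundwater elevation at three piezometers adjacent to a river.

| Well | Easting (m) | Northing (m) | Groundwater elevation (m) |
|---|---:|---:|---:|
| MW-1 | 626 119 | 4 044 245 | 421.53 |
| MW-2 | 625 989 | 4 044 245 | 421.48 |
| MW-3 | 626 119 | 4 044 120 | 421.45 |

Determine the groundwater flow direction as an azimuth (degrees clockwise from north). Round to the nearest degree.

211°

∂h/∂x = (421.48 − 421.53) / (625989 − 626119) = +0.0003846
∂h/∂y = (421.45 − 421.53) / (4044120 − 4044245) = +0.0006400
Flow direction (−∇h) has components (-0.0003846 E, -0.0006400 N).
Azimuth = atan2(E, N) = atan2(-0.0003846, -0.0006400) = 211.0° ≈ 211°.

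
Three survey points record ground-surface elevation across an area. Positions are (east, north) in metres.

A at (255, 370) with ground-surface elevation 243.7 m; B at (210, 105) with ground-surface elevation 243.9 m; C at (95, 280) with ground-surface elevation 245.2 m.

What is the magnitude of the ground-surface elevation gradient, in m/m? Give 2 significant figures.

0.0099 m/m

Taking A as reference: B−A = (-45, -265, +0.2); C−A = (-160, -90, +1.5).
Determinant of the coordinate differences = (-45)·(-90) − (-160)·(-265) = -38350.
∂z/∂x = [(+0.2)·(-90) − (+1.5)·(-265)] / -38350 = -0.009896
∂z/∂y = [(-45)·(+1.5) − (-160)·(+0.2)] / -38350 = +0.0009257
|∇f| = √(-0.009896² + 0.0009257²) = 0.009939 m/m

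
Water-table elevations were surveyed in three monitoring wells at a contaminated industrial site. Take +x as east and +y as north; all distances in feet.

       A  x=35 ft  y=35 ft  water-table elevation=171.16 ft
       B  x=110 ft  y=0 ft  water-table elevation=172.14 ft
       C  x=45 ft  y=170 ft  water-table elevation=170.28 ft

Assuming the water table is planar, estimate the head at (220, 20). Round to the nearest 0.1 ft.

Taking A as reference: B−A = (75, -35, +0.98); C−A = (10, 135, -0.88).
Solve a·Δx + b·Δy = Δh: det = 75·135 − 10·(-35) = 10475.
∂h/∂x = [(+0.98)·135 − (-0.88)·(-35)] / 10475 = +0.009690
∂h/∂y = [75·(-0.88) − 10·(+0.98)] / 10475 = -0.007236
h(220, 20) = 171.16 + (+0.009690)·(185) + (-0.007236)·(-15) = 171.16 +1.793 +0.109 = 173.061 ft.

173.1 ft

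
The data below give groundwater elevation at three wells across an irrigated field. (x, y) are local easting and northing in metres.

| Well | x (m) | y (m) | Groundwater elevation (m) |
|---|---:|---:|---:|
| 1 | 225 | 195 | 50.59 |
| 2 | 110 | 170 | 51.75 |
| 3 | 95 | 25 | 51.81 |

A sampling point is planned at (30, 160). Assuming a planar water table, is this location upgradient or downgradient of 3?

With h = a·x + b·y + c and 1 as origin, the differences give:
  (-115)·a + (-25)·b = +1.16
  (-130)·a + (-170)·b = +1.22
Eliminate b (×(-170) and ×(-25), subtract): 16300·a = -166.700 → a = ∂h/∂x = -0.01023
Back-substitute: b = ∂h/∂y = +0.0006442.
Head at (30, 160) = 50.59 + (-0.01023)·(-195) + (+0.0006442)·(-35) = 52.56 m.
That is higher than the 51.81 m at 3, so the point is upgradient.

upgradient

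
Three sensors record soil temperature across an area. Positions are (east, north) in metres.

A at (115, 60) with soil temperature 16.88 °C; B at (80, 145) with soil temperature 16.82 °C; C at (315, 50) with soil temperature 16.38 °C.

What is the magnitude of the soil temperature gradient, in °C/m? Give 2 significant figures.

0.0031 °C/m

With T = a·x + b·y + c and A as origin, the differences give:
  (-35)·a + 85·b = -0.06
  200·a + (-10)·b = -0.50
Eliminate b (×(-10) and ×85, subtract): -16650·a = 43.100 → a = ∂T/∂x = -0.002589
Back-substitute: b = ∂T/∂y = -0.001772.
|∇f| = √(-0.002589² + -0.001772²) = 0.003137 °C/m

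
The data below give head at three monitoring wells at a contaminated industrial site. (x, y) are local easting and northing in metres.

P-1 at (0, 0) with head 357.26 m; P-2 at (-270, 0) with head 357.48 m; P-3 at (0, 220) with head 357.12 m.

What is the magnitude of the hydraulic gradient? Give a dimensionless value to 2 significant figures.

∂h/∂x = (357.48 − 357.26) / (-270 − 0) = -0.0008148
∂h/∂y = (357.12 − 357.26) / (220 − 0) = -0.0006364
|∇h| = √(-0.0008148² + -0.0006364²) = 0.001034

0.0010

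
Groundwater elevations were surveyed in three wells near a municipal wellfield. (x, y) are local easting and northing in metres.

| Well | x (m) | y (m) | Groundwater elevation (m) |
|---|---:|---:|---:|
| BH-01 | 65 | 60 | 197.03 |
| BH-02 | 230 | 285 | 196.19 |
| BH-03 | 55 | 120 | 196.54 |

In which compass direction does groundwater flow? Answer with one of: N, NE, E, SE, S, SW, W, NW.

NW

Three-point gradient (reference BH-01): Δ to BH-02 = (165, 225, -0.84), Δ to BH-03 = (-10, 60, -0.49).
∂h/∂x = +0.004926, ∂h/∂y = -0.007346 (det = 12150).
Flow = −∇h = (-0.004926 east, +0.007346 north), which points northwest.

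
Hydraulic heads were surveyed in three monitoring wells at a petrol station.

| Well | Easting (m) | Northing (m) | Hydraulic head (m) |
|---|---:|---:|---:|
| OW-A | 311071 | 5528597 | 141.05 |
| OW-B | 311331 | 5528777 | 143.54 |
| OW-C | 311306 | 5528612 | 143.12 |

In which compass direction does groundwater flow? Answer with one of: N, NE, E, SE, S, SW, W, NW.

With h = a·x + b·y + c and OW-A as origin, the differences give:
  260·a + 180·b = +2.49
  235·a + 15·b = +2.07
Eliminate b (×15 and ×180, subtract): -38400·a = -335.250 → a = ∂h/∂x = +0.008730
Back-substitute: b = ∂h/∂y = +0.001223.
Flow = −∇h = (-0.008730 east, -0.001223 north), which points west.

W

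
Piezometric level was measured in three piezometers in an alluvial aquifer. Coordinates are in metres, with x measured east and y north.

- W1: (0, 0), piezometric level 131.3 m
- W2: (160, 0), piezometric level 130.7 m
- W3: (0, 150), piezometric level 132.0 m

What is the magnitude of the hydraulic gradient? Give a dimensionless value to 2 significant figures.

0.0060

∂h/∂x = (130.7 − 131.3) / (160 − 0) = -0.003750
∂h/∂y = (132.0 − 131.3) / (150 − 0) = +0.004667
|∇h| = √(-0.003750² + 0.004667²) = 0.005987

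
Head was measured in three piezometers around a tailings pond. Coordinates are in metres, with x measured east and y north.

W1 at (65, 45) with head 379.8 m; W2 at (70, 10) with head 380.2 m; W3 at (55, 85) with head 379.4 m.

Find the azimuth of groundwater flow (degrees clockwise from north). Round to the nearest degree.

045°

Differences from W1: to W2 (Δx, Δy, Δh) = (5, -35, +0.4); to W3 = (-10, 40, -0.4).
Determinant of the coordinate differences = 5·40 − (-10)·(-35) = -150.
∂h/∂x = [(+0.4)·40 − (-0.4)·(-35)] / -150 = -0.01333
∂h/∂y = [5·(-0.4) − (-10)·(+0.4)] / -150 = -0.01333
Flow direction (−∇h) has components (+0.01333 E, +0.01333 N).
Azimuth = atan2(E, N) = atan2(+0.01333, +0.01333) = 45.0° ≈ 045°.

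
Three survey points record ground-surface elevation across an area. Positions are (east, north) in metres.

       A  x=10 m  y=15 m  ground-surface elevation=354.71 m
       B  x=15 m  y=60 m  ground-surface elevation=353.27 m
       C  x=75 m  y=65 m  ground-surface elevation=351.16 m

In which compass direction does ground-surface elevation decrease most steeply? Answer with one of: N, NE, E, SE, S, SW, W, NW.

Differences from A: to B (Δx, Δy, Δh) = (5, 45, -1.44); to C = (65, 50, -3.55).
Solve a·Δx + b·Δy = Δz: det = 5·50 − 65·45 = -2675.
∂z/∂x = [(-1.44)·50 − (-3.55)·45] / -2675 = -0.03280
∂z/∂y = [5·(-3.55) − 65·(-1.44)] / -2675 = -0.02836
Steepest decrease is along −∇f = (+0.03280 E, +0.02836 N) → northeast.

NE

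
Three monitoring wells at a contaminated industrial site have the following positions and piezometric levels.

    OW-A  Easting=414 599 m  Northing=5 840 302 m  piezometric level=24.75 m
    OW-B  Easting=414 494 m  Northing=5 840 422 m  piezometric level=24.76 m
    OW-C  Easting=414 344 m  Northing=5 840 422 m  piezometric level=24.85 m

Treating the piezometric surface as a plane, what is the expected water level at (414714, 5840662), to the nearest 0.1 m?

With h = a·x + b·y + c and OW-A as origin, the differences give:
  (-105)·a + 120·b = +0.01
  (-255)·a + 120·b = +0.10
Eliminate b (×120 and ×120, subtract): 18000·a = -10.800 → a = ∂h/∂x = -0.0006000
Back-substitute: b = ∂h/∂y = -0.0004417.
h(414714, 5840662) = 24.75 + (-0.0006000)·(115) + (-0.0004417)·(360) = 24.75 -0.069 -0.159 = 24.522 m.

24.5 m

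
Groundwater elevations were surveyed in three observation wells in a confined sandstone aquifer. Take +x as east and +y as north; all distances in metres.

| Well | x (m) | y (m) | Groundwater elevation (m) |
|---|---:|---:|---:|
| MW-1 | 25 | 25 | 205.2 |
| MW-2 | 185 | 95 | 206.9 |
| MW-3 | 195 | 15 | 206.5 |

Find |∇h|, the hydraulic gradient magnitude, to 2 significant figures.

Differences from MW-1: to MW-2 (Δx, Δy, Δh) = (160, 70, +1.7); to MW-3 = (170, -10, +1.3).
Determinant of the coordinate differences = 160·(-10) − 170·70 = -13500.
∂h/∂x = [(+1.7)·(-10) − (+1.3)·70] / -13500 = +0.008000
∂h/∂y = [160·(+1.3) − 170·(+1.7)] / -13500 = +0.006000
|∇h| = √(0.008000² + 0.006000²) = 0.01

0.010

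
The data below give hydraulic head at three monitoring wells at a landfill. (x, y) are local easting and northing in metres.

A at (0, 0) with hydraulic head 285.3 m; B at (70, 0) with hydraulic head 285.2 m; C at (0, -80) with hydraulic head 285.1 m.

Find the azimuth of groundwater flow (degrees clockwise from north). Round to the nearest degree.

150°

∂h/∂x = (285.2 − 285.3) / (70 − 0) = -0.001429
∂h/∂y = (285.1 − 285.3) / (-80 − 0) = +0.002500
Flow direction (−∇h) has components (+0.001429 E, -0.002500 N).
Azimuth = atan2(E, N) = atan2(+0.001429, -0.002500) = 150.3° ≈ 150°.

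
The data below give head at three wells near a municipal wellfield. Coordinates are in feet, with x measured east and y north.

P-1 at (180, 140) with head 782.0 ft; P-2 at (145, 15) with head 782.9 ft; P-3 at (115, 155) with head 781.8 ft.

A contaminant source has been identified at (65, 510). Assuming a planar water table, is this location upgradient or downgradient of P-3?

Taking P-1 as reference: P-2−P-1 = (-35, -125, +0.9); P-3−P-1 = (-65, 15, -0.2).
Determinant of the coordinate differences = (-35)·15 − (-65)·(-125) = -8650.
∂h/∂x = [(+0.9)·15 − (-0.2)·(-125)] / -8650 = +0.001329
∂h/∂y = [(-35)·(-0.2) − (-65)·(+0.9)] / -8650 = -0.007572
Head at (65, 510) = 782.0 + (+0.001329)·(-115) + (-0.007572)·(370) = 779.05 ft.
That is lower than the 781.8 ft at P-3, so the point is downgradient.

downgradient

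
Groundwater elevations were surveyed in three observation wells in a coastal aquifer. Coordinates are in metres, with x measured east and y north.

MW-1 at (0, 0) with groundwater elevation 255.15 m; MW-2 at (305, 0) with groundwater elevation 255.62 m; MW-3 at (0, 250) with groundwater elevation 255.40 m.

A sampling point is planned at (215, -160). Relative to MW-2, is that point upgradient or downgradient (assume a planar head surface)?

downgradient

∂h/∂x = (255.62 − 255.15) / (305 − 0) = +0.001541
∂h/∂y = (255.40 − 255.15) / (250 − 0) = +0.001000
Head at (215, -160) = 255.15 + (+0.001541)·(215) + (+0.001000)·(-160) = 255.32 m.
That is lower than the 255.62 m at MW-2, so the point is downgradient.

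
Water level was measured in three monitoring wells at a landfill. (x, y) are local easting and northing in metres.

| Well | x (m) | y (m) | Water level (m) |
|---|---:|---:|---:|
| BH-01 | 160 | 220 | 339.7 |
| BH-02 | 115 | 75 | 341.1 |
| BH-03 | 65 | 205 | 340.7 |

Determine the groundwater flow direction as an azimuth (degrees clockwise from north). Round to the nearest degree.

With h = a·x + b·y + c and BH-01 as origin, the differences give:
  (-45)·a + (-145)·b = +1.4
  (-95)·a + (-15)·b = +1.0
Eliminate b (×(-15) and ×(-145), subtract): -13100·a = 124.00 → a = ∂h/∂x = -0.009466
Back-substitute: b = ∂h/∂y = -0.006718.
Flow direction (−∇h) has components (+0.009466 E, +0.006718 N).
Azimuth = atan2(E, N) = atan2(+0.009466, +0.006718) = 54.6° ≈ 055°.

055°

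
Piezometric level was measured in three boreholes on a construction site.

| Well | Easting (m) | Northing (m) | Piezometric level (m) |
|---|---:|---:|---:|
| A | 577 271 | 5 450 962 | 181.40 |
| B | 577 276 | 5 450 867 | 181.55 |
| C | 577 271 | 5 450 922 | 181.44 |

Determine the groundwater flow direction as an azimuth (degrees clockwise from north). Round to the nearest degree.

275°

Taking A as reference: B−A = (5, -95, +0.15); C−A = (0, -40, +0.04).
Determinant of the coordinate differences = 5·(-40) − 0·(-95) = -200.
∂h/∂x = [(+0.15)·(-40) − (+0.04)·(-95)] / -200 = +0.01100
∂h/∂y = [5·(+0.04) − 0·(+0.15)] / -200 = -0.0010000
Flow direction (−∇h) has components (-0.01100 E, +0.0010000 N).
Azimuth = atan2(E, N) = atan2(-0.01100, +0.0010000) = 275.2° ≈ 275°.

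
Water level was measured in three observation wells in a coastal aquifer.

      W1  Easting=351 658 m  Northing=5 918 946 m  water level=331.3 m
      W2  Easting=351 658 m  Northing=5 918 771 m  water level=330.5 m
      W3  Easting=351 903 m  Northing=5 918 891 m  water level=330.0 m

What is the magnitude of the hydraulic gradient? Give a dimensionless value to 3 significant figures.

Differences from W1: to W2 (Δx, Δy, Δh) = (0, -175, -0.8); to W3 = (245, -55, -1.3).
Solve a·Δx + b·Δy = Δh: det = 0·(-55) − 245·(-175) = 42875.
∂h/∂x = [(-0.8)·(-55) − (-1.3)·(-175)] / 42875 = -0.004280
∂h/∂y = [0·(-1.3) − 245·(-0.8)] / 42875 = +0.004571
|∇h| = √(-0.004280² + 0.004571²) = 0.006262

0.00626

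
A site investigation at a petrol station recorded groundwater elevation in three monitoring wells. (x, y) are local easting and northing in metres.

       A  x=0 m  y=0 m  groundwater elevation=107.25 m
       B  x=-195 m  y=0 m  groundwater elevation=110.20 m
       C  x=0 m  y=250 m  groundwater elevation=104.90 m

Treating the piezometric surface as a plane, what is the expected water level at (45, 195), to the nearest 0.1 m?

104.7 m

∂h/∂x = (110.20 − 107.25) / (-195 − 0) = -0.01513
∂h/∂y = (104.90 − 107.25) / (250 − 0) = -0.009400
h(45, 195) = 107.25 + (-0.01513)·(45) + (-0.009400)·(195) = 107.25 -0.681 -1.833 = 104.736 m.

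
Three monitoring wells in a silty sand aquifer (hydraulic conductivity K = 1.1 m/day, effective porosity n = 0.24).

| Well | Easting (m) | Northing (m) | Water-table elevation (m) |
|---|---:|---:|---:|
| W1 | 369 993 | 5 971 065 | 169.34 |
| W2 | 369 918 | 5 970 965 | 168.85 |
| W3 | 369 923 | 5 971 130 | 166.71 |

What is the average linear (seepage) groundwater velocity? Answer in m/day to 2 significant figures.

0.13 m/day

With h = a·x + b·y + c and W1 as origin, the differences give:
  (-75)·a + (-100)·b = -0.49
  (-70)·a + 65·b = -2.63
Eliminate b (×65 and ×(-100), subtract): -11875·a = -294.850 → a = ∂h/∂x = +0.02483
Back-substitute: b = ∂h/∂y = -0.01372.
|∇h| = √(0.02483² + -0.01372²) = 0.02837
Seepage velocity v = K·i/n = 1.1 × 0.02837 / 0.24 = 0.13 m/day.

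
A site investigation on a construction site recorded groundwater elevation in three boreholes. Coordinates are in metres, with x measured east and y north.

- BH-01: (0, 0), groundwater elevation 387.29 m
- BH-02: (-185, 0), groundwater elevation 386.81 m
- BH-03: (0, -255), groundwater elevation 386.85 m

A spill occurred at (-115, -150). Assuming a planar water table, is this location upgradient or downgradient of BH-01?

∂h/∂x = (386.81 − 387.29) / (-185 − 0) = +0.002595
∂h/∂y = (386.85 − 387.29) / (-255 − 0) = +0.001725
Head at (-115, -150) = 387.29 + (+0.002595)·(-115) + (+0.001725)·(-150) = 386.73 m.
That is lower than the 387.29 m at BH-01, so the point is downgradient.

downgradient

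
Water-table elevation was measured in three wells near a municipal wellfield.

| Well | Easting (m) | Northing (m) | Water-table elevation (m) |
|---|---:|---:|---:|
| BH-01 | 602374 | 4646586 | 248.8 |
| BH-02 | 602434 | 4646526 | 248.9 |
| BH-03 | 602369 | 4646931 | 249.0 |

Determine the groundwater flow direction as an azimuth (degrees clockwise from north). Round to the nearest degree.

255°

Taking BH-01 as reference: BH-02−BH-01 = (60, -60, +0.1); BH-03−BH-01 = (-5, 345, +0.2).
Solve a·Δx + b·Δy = Δh: det = 60·345 − (-5)·(-60) = 20400.
∂h/∂x = [(+0.1)·345 − (+0.2)·(-60)] / 20400 = +0.002279
∂h/∂y = [60·(+0.2) − (-5)·(+0.1)] / 20400 = +0.0006127
Flow direction (−∇h) has components (-0.002279 E, -0.0006127 N).
Azimuth = atan2(E, N) = atan2(-0.002279, -0.0006127) = 255.0° ≈ 255°.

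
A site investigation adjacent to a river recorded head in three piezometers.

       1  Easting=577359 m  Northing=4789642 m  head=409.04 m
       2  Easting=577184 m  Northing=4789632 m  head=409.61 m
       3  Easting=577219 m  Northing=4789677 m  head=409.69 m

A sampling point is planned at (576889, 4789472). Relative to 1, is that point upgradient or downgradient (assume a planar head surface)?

Differences from 1: to 2 (Δx, Δy, Δh) = (-175, -10, +0.57); to 3 = (-140, 35, +0.65).
Determinant of the coordinate differences = (-175)·35 − (-140)·(-10) = -7525.
∂h/∂x = [(+0.57)·35 − (+0.65)·(-10)] / -7525 = -0.003515
∂h/∂y = [(-175)·(+0.65) − (-140)·(+0.57)] / -7525 = +0.004512
Head at (576889, 4789472) = 409.04 + (-0.003515)·(-470) + (+0.004512)·(-170) = 409.93 m.
That is higher than the 409.04 m at 1, so the point is upgradient.

upgradient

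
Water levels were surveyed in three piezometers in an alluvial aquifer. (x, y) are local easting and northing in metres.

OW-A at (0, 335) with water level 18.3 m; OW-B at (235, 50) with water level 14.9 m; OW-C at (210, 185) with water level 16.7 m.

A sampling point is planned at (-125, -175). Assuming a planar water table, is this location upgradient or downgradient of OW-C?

Differences from OW-A: to OW-B (Δx, Δy, Δh) = (235, -285, -3.4); to OW-C = (210, -150, -1.6).
Solve a·Δx + b·Δy = Δh: det = 235·(-150) − 210·(-285) = 24600.
∂h/∂x = [(-3.4)·(-150) − (-1.6)·(-285)] / 24600 = +0.002195
∂h/∂y = [235·(-1.6) − 210·(-3.4)] / 24600 = +0.01374
Head at (-125, -175) = 18.3 + (+0.002195)·(-125) + (+0.01374)·(-510) = 11.02 m.
That is lower than the 16.7 m at OW-C, so the point is downgradient.

downgradient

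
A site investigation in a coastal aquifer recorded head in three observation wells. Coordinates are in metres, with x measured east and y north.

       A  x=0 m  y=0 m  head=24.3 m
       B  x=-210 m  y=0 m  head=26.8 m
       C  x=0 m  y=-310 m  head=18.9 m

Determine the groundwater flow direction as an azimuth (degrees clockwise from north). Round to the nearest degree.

146°

∂h/∂x = (26.8 − 24.3) / (-210 − 0) = -0.01190
∂h/∂y = (18.9 − 24.3) / (-310 − 0) = +0.01742
Flow direction (−∇h) has components (+0.01190 E, -0.01742 N).
Azimuth = atan2(E, N) = atan2(+0.01190, -0.01742) = 145.7° ≈ 146°.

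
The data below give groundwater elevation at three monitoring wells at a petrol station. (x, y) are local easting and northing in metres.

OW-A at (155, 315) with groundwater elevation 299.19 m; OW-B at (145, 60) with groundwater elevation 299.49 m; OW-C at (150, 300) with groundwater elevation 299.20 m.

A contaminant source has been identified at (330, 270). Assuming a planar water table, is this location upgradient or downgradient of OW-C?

With h = a·x + b·y + c and OW-A as origin, the differences give:
  (-10)·a + (-255)·b = +0.30
  (-5)·a + (-15)·b = +0.01
Eliminate b (×(-15) and ×(-255), subtract): -1125·a = -1.950 → a = ∂h/∂x = +0.001733
Back-substitute: b = ∂h/∂y = -0.001244.
Head at (330, 270) = 299.19 + (+0.001733)·(175) + (-0.001244)·(-45) = 299.55 m.
That is higher than the 299.20 m at OW-C, so the point is upgradient.

upgradient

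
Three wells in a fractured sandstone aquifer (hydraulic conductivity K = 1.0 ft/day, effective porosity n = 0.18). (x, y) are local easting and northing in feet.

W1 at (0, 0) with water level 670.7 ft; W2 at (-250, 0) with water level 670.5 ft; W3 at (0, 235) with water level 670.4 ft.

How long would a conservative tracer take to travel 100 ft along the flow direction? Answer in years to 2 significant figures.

∂h/∂x = (670.5 − 670.7) / (-250 − 0) = +0.0008000
∂h/∂y = (670.4 − 670.7) / (235 − 0) = -0.001277
|∇h| = √(0.0008000² + -0.001277²) = 0.001507
Seepage velocity v = K·i/n = 1.0 × 0.001507 / 0.18 = 0.008372 ft/day.
t = 100 / 0.008372 = 1.194e+04 days = 32.7 years.

33 years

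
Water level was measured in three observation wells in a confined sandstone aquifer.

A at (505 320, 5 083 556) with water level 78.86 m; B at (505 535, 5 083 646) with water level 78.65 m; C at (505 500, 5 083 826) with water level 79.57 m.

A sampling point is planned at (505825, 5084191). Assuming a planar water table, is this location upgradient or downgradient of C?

upgradient

Three-point gradient (reference A): Δ to B = (215, 90, -0.21), Δ to C = (180, 270, +0.71).
∂h/∂x = -0.002882, ∂h/∂y = +0.004551 (det = 41850).
Head at (505825, 5084191) = 78.86 + (-0.002882)·(505) + (+0.004551)·(635) = 80.29 m.
That is higher than the 79.57 m at C, so the point is upgradient.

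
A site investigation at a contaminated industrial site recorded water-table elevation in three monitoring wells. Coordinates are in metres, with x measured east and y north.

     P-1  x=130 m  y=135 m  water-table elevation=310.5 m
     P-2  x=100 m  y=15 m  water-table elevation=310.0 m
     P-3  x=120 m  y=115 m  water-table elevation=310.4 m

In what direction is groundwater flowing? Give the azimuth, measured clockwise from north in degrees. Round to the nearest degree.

225°

Three-point gradient (reference P-1): Δ to P-2 = (-30, -120, -0.5), Δ to P-3 = (-10, -20, -0.1).
∂h/∂x = +0.003333, ∂h/∂y = +0.003333 (det = -600).
Flow direction (−∇h) has components (-0.003333 E, -0.003333 N).
Azimuth = atan2(E, N) = atan2(-0.003333, -0.003333) = 225.0° ≈ 225°.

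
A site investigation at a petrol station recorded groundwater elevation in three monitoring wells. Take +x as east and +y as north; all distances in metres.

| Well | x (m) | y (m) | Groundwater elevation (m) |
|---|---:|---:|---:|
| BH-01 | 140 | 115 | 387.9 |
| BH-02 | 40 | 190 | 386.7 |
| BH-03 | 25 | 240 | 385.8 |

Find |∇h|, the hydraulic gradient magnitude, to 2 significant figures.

0.019

With h = a·x + b·y + c and BH-01 as origin, the differences give:
  (-100)·a + 75·b = -1.2
  (-115)·a + 125·b = -2.1
Eliminate b (×125 and ×75, subtract): -3875·a = 7.50 → a = ∂h/∂x = -0.001935
Back-substitute: b = ∂h/∂y = -0.01858.
|∇h| = √(-0.001935² + -0.01858²) = 0.01868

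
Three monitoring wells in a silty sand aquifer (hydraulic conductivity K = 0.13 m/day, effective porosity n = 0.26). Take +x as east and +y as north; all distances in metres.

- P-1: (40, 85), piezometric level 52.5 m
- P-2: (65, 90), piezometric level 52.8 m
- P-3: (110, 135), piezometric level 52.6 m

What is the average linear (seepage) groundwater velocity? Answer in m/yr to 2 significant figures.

Three-point gradient (reference P-1): Δ to P-2 = (25, 5, +0.3), Δ to P-3 = (70, 50, +0.1).
∂h/∂x = +0.01611, ∂h/∂y = -0.02056 (det = 900).
|∇h| = √(0.01611² + -0.02056²) = 0.02612
Seepage velocity v = K·i/n = 0.13 × 0.02612 / 0.26 = 0.01306 m/day = 4.77 m/yr.

4.8 m/yr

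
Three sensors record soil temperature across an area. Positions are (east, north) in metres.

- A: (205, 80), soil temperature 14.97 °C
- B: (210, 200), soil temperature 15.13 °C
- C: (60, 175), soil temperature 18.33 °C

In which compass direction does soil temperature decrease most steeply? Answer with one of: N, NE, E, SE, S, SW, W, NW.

Differences from A: to B (Δx, Δy, Δh) = (5, 120, +0.16); to C = (-145, 95, +3.36).
Determinant of the coordinate differences = 5·95 − (-145)·120 = 17875.
∂T/∂x = [(+0.16)·95 − (+3.36)·120] / 17875 = -0.02171
∂T/∂y = [5·(+3.36) − (-145)·(+0.16)] / 17875 = +0.002238
Steepest decrease is along −∇f = (+0.02171 E, -0.002238 N) → east.

E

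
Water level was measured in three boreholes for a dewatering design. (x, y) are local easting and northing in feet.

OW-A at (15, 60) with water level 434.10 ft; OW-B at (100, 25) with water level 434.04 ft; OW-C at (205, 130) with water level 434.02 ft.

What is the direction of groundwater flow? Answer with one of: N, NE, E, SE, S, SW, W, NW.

SE

With h = a·x + b·y + c and OW-A as origin, the differences give:
  85·a + (-35)·b = -0.06
  190·a + 70·b = -0.08
Eliminate b (×70 and ×(-35), subtract): 12600·a = -7.000 → a = ∂h/∂x = -0.0005556
Back-substitute: b = ∂h/∂y = +0.0003651.
Flow = −∇h = (+0.0005556 east, -0.0003651 north), which points southeast.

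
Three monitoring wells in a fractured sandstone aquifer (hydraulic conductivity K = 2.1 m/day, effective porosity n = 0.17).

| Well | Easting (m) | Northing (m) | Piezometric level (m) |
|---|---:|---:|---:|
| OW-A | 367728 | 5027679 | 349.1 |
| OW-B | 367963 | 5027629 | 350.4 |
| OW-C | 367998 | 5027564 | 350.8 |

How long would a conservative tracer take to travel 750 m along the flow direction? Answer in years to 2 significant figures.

Differences from OW-A: to OW-B (Δx, Δy, Δh) = (235, -50, +1.3); to OW-C = (270, -115, +1.7).
Solve a·Δx + b·Δy = Δh: det = 235·(-115) − 270·(-50) = -13525.
∂h/∂x = [(+1.3)·(-115) − (+1.7)·(-50)] / -13525 = +0.004769
∂h/∂y = [235·(+1.7) − 270·(+1.3)] / -13525 = -0.003586
|∇h| = √(0.004769² + -0.003586²) = 0.005967
Seepage velocity v = K·i/n = 2.1 × 0.005967 / 0.17 = 0.07371 m/day.
t = 750 / 0.07371 = 1.018e+04 days = 27.9 years.

28 years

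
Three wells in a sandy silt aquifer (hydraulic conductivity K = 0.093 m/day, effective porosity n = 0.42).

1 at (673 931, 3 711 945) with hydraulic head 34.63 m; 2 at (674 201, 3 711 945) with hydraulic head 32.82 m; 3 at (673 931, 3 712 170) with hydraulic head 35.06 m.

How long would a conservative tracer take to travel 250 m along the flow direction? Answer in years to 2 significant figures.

∂h/∂x = (32.82 − 34.63) / (674201 − 673931) = -0.006704
∂h/∂y = (35.06 − 34.63) / (3712170 − 3711945) = +0.001911
|∇h| = √(-0.006704² + 0.001911²) = 0.006971
Seepage velocity v = K·i/n = 0.093 × 0.006971 / 0.42 = 0.001544 m/day.
t = 250 / 0.001544 = 1.619e+05 days = 443 years.

440 years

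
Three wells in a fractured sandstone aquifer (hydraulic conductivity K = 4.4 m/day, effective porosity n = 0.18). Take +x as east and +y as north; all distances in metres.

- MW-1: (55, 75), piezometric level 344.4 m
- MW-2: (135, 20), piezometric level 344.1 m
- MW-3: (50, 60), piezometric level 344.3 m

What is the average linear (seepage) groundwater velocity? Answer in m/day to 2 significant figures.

0.16 m/day

Three-point gradient (reference MW-1): Δ to MW-2 = (80, -55, -0.3), Δ to MW-3 = (-5, -15, -0.1).
∂h/∂x = +0.0006780, ∂h/∂y = +0.006441 (det = -1475).
|∇h| = √(0.0006780² + 0.006441²) = 0.006477
Seepage velocity v = K·i/n = 4.4 × 0.006477 / 0.18 = 0.1583 m/day.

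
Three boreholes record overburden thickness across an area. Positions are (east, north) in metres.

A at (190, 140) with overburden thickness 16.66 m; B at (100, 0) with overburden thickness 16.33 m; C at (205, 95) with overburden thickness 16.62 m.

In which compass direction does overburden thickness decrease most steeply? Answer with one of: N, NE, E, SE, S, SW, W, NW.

Differences from A: to B (Δx, Δy, Δh) = (-90, -140, -0.33); to C = (15, -45, -0.04).
Solve a·Δx + b·Δy = Δd: det = (-90)·(-45) − 15·(-140) = 6150.
∂d/∂x = [(-0.33)·(-45) − (-0.04)·(-140)] / 6150 = +0.001504
∂d/∂y = [(-90)·(-0.04) − 15·(-0.33)] / 6150 = +0.001390
Steepest decrease is along −∇f = (-0.001504 E, -0.001390 N) → southwest.

SW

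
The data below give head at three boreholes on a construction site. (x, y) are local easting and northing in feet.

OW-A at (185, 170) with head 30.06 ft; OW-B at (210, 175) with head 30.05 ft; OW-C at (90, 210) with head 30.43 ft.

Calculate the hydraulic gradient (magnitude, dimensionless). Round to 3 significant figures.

0.00583

Three-point gradient (reference OW-A): Δ to OW-B = (25, 5, -0.01), Δ to OW-C = (-95, 40, +0.37).
∂h/∂x = -0.001525, ∂h/∂y = +0.005627 (det = 1475).
|∇h| = √(-0.001525² + 0.005627²) = 0.00583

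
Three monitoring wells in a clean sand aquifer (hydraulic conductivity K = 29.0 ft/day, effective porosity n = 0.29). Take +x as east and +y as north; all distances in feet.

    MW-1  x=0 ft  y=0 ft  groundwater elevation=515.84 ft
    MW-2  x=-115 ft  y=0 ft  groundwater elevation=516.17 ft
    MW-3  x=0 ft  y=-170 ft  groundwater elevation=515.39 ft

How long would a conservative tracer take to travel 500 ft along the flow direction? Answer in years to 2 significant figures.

3.5 years

∂h/∂x = (516.17 − 515.84) / (-115 − 0) = -0.002870
∂h/∂y = (515.39 − 515.84) / (-170 − 0) = +0.002647
|∇h| = √(-0.002870² + 0.002647²) = 0.003904
Seepage velocity v = K·i/n = 29.0 × 0.003904 / 0.29 = 0.3904 ft/day.
t = 500 / 0.3904 = 1281 days = 3.51 years.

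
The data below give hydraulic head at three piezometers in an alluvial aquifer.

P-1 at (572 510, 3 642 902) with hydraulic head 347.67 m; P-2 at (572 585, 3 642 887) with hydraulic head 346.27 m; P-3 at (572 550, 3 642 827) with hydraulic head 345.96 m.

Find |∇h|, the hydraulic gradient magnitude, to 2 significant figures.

Differences from P-1: to P-2 (Δx, Δy, Δh) = (75, -15, -1.40); to P-3 = (40, -75, -1.71).
Solve a·Δx + b·Δy = Δh: det = 75·(-75) − 40·(-15) = -5025.
∂h/∂x = [(-1.40)·(-75) − (-1.71)·(-15)] / -5025 = -0.01579
∂h/∂y = [75·(-1.71) − 40·(-1.40)] / -5025 = +0.01438
|∇h| = √(-0.01579² + 0.01438²) = 0.02136

0.021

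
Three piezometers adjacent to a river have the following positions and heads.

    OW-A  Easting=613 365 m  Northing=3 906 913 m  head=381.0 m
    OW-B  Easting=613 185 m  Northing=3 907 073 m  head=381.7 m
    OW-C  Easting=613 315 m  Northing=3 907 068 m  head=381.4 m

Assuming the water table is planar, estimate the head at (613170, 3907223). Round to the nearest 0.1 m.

382.0 m

Taking OW-A as reference: OW-B−OW-A = (-180, 160, +0.7); OW-C−OW-A = (-50, 155, +0.4).
Solve a·Δx + b·Δy = Δh: det = (-180)·155 − (-50)·160 = -19900.
∂h/∂x = [(+0.7)·155 − (+0.4)·160] / -19900 = -0.002236
∂h/∂y = [(-180)·(+0.4) − (-50)·(+0.7)] / -19900 = +0.001859
h(613170, 3907223) = 381.0 + (-0.002236)·(-195) + (+0.001859)·(310) = 381.0 +0.436 +0.576 = 382.012 m.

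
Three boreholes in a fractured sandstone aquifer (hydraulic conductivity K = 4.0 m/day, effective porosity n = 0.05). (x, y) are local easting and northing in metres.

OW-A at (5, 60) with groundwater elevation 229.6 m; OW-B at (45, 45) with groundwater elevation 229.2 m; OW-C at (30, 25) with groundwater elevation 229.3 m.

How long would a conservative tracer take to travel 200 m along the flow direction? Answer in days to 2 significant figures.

260 days

Differences from OW-A: to OW-B (Δx, Δy, Δh) = (40, -15, -0.4); to OW-C = (25, -35, -0.3).
Solve a·Δx + b·Δy = Δh: det = 40·(-35) − 25·(-15) = -1025.
∂h/∂x = [(-0.4)·(-35) − (-0.3)·(-15)] / -1025 = -0.009268
∂h/∂y = [40·(-0.3) − 25·(-0.4)] / -1025 = +0.001951
|∇h| = √(-0.009268² + 0.001951²) = 0.009471
Seepage velocity v = K·i/n = 4.0 × 0.009471 / 0.05 = 0.7577 m/day.
t = 200 / 0.7577 = 264 days.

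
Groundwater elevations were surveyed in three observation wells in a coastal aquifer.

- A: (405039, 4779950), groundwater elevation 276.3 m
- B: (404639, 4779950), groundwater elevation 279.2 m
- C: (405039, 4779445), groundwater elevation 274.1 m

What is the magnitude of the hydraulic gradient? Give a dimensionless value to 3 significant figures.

0.00846

∂h/∂x = (279.2 − 276.3) / (404639 − 405039) = -0.007250
∂h/∂y = (274.1 − 276.3) / (4779445 − 4779950) = +0.004356
|∇h| = √(-0.007250² + 0.004356²) = 0.008458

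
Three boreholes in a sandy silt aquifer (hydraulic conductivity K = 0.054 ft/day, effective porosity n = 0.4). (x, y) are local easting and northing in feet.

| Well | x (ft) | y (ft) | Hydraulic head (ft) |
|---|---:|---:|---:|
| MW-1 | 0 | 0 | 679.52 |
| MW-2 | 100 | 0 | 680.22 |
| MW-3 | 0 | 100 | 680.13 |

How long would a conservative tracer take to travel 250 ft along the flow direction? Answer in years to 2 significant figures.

∂h/∂x = (680.22 − 679.52) / (100 − 0) = +0.007000
∂h/∂y = (680.13 − 679.52) / (100 − 0) = +0.006100
|∇h| = √(0.007000² + 0.006100²) = 0.009285
Seepage velocity v = K·i/n = 0.054 × 0.009285 / 0.4 = 0.001253 ft/day.
t = 250 / 0.001253 = 1.995e+05 days = 546 years.

550 years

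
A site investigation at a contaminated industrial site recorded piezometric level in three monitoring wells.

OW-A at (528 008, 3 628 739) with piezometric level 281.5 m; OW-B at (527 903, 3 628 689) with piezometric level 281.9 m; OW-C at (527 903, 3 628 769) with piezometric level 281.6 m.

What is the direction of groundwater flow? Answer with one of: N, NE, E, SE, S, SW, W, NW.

Differences from OW-A: to OW-B (Δx, Δy, Δh) = (-105, -50, +0.4); to OW-C = (-105, 30, +0.1).
Solve a·Δx + b·Δy = Δh: det = (-105)·30 − (-105)·(-50) = -8400.
∂h/∂x = [(+0.4)·30 − (+0.1)·(-50)] / -8400 = -0.002024
∂h/∂y = [(-105)·(+0.1) − (-105)·(+0.4)] / -8400 = -0.003750
Flow = −∇h = (+0.002024 east, +0.003750 north), which points northeast.

NE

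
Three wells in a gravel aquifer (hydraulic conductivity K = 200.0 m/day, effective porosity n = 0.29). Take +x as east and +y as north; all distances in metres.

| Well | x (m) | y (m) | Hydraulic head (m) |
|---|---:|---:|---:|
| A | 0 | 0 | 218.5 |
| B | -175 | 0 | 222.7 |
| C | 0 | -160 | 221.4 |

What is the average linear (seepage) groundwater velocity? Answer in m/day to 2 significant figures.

∂h/∂x = (222.7 − 218.5) / (-175 − 0) = -0.02400
∂h/∂y = (221.4 − 218.5) / (-160 − 0) = -0.01813
|∇h| = √(-0.02400² + -0.01813²) = 0.03008
Seepage velocity v = K·i/n = 200.0 × 0.03008 / 0.29 = 20.74 m/day.

21 m/day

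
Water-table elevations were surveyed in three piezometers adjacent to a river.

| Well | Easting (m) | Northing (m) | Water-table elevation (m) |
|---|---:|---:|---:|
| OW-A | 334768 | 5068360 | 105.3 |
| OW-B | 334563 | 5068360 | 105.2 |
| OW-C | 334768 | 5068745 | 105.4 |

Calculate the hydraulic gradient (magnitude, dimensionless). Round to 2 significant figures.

0.00055

∂h/∂x = (105.2 − 105.3) / (334563 − 334768) = +0.0004878
∂h/∂y = (105.4 − 105.3) / (5068745 − 5068360) = +0.0002597
|∇h| = √(0.0004878² + 0.0002597²) = 0.0005526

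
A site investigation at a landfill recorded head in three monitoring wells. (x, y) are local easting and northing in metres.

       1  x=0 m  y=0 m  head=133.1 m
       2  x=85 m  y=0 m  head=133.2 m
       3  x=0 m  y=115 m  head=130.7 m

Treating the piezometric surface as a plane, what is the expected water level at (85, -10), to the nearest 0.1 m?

∂h/∂x = (133.2 − 133.1) / (85 − 0) = +0.001176
∂h/∂y = (130.7 − 133.1) / (115 − 0) = -0.02087
h(85, -10) = 133.1 + (+0.001176)·(85) + (-0.02087)·(-10) = 133.1 +0.100 +0.209 = 133.409 m.

133.4 m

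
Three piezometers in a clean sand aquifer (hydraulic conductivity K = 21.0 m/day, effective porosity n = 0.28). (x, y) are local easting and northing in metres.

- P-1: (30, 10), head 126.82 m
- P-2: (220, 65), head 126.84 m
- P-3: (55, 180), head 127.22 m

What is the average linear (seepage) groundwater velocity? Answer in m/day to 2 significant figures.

With h = a·x + b·y + c and P-1 as origin, the differences give:
  190·a + 55·b = +0.02
  25·a + 170·b = +0.40
Eliminate b (×170 and ×55, subtract): 30925·a = -18.600 → a = ∂h/∂x = -0.0006015
Back-substitute: b = ∂h/∂y = +0.002441.
|∇h| = √(-0.0006015² + 0.002441²) = 0.002514
Seepage velocity v = K·i/n = 21.0 × 0.002514 / 0.28 = 0.1885 m/day.

0.19 m/day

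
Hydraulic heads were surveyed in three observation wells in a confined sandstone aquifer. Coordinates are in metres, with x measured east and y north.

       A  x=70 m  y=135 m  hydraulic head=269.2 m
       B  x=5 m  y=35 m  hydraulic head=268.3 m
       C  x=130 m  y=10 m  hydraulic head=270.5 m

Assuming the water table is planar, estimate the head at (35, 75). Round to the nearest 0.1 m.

Three-point gradient (reference A): Δ to B = (-65, -100, -0.9), Δ to C = (60, -125, +1.3).
∂h/∂x = +0.01717, ∂h/∂y = -0.002159 (det = 14125).
h(35, 75) = 269.2 + (+0.01717)·(-35) + (-0.002159)·(-60) = 269.2 -0.601 +0.130 = 268.729 m.

268.7 m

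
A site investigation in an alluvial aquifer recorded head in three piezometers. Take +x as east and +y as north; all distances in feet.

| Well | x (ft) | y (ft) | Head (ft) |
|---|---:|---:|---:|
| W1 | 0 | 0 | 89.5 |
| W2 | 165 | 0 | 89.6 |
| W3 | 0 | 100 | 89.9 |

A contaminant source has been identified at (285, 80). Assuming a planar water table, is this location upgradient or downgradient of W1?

∂h/∂x = (89.6 − 89.5) / (165 − 0) = +0.0006061
∂h/∂y = (89.9 − 89.5) / (100 − 0) = +0.004000
Head at (285, 80) = 89.5 + (+0.0006061)·(285) + (+0.004000)·(80) = 89.99 ft.
That is higher than the 89.5 ft at W1, so the point is upgradient.

upgradient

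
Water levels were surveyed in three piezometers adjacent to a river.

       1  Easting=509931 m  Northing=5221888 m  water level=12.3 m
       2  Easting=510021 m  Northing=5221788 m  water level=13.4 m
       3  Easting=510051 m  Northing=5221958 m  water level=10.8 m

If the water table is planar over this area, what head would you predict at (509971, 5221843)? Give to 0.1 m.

12.8 m

With h = a·x + b·y + c and 1 as origin, the differences give:
  90·a + (-100)·b = +1.1
  120·a + 70·b = -1.5
Eliminate b (×70 and ×(-100), subtract): 18300·a = -73.00 → a = ∂h/∂x = -0.003989
Back-substitute: b = ∂h/∂y = -0.01459.
h(509971, 5221843) = 12.3 + (-0.003989)·(40) + (-0.01459)·(-45) = 12.3 -0.160 +0.657 = 12.797 m.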